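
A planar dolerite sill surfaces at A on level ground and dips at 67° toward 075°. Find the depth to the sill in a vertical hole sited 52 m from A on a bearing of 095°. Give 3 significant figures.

115 m

The hole lies 20° from the dip direction, so the down-dip offset is 52 × cos 20° = 48.86 m.
Depth = down-dip offset × tan(dip) = 48.86 × tan 67° = 48.86 × 2.3559
Depth = 115.12 m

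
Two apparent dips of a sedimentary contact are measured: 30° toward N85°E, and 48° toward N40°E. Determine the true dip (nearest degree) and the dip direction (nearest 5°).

true dip 49°, dip direction 025°

Represent each trace as a vector plunging at its apparent dip toward its trend (east-north-up frame): v₁ = (0.863, 0.075, -0.500), v₂ = (0.430, 0.513, -0.743).
Cross product v₁ × v₂ gives the pole to the plane: n ∝ (0.200, 0.426, 0.410).
Dip δ = arctan(|n_h|/n_z) = arctan(0.471/0.410) = 49.0°.
Dip direction = azimuth of (n_x, n_y) = atan2(0.200, 0.426) = 25°.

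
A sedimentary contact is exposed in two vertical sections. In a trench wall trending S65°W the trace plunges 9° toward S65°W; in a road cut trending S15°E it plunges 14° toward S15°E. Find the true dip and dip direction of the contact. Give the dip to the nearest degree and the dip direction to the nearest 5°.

Represent each trace as a vector plunging at its apparent dip toward its trend (east-north-up frame): v₁ = (-0.895, -0.417, -0.156), v₂ = (0.251, -0.937, -0.242).
Cross product v₁ × v₂ gives the pole to the plane: n ∝ (-0.046, -0.256, 0.944).
True dip = arccos(n_z / |n|) = arccos(0.9641) = 15.4°.
Dip direction = azimuth of (n_x, n_y) = atan2(-0.046, -0.256) = 190°.

true dip 15°, dip direction 190°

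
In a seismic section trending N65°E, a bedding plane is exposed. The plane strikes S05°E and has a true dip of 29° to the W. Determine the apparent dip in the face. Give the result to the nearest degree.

The section lies 70° from the strike.
tan(apparent dip) = tan 29° · sin 70° = 0.5209
apparent dip = arctan 0.5209 = 27.51°

28°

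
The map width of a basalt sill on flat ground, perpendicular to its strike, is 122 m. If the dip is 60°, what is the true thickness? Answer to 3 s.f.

True thickness t = w · sin(dip) = 122 × sin 60°
t = 122 × 0.8660 = 105.655 m

106 m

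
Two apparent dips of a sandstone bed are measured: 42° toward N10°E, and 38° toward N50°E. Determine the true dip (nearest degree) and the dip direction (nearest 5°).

Represent each trace as a vector plunging at its apparent dip toward its trend (east-north-up frame): v₁ = (0.129, 0.732, -0.669), v₂ = (0.604, 0.507, -0.616).
Cross product v₁ × v₂ gives the pole to the plane: n ∝ (0.112, 0.324, 0.376).
True dip = arccos(n_z / |n|) = arccos(0.7390) = 42.4°.
Dip direction = azimuth of (n_x, n_y) = atan2(0.112, 0.324) = 19°.

true dip 42°, dip direction 020°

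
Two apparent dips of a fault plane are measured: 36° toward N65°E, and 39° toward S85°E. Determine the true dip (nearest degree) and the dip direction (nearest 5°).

The two traces are lines in the plane: v₁ = (sin 65°·cos 36°, cos 65°·cos 36°, −sin 36°), v₂ = (sin 95°·cos 39°, cos 95°·cos 39°, −sin 39°).
Cross product v₁ × v₂ gives the pole to the plane: n ∝ (0.255, -0.006, 0.314).
Dip δ = arctan(|n_h|/n_z) = arctan(0.255/0.314) = 39.1°.
The horizontal component of n points toward azimuth atan2(n_x, n_y) = 91°, the dip direction.

true dip 39°, dip direction 090°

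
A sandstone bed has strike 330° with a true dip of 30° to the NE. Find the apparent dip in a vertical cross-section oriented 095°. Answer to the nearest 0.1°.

The strike is 330° and the section trends 095°; the acute angle between them is β = 55°.
tan(apparent dip) = tan 30° · sin 55° = 0.4729
α = arctan(0.4729) = 25.31°

25.3°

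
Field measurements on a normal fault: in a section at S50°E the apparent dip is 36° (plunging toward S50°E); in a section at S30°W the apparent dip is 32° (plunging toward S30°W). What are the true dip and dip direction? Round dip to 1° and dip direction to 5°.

true dip 42°, dip direction 165°

Each apparent-dip line lies in the plane. As unit vectors (x east, y north, z up), v₁ plunges 36°→S50°E and v₂ plunges 32°→S30°W.
n = v₁ × v₂ = (0.156, -0.578, 0.676) (taken with n_z > 0).
tan δ = √(n_x²+n_y²)/n_z = 0.598/0.676, so δ = 41.5°.
Dip direction = atan2(0.156, -0.578) = 165° (azimuth of n's horizontal projection).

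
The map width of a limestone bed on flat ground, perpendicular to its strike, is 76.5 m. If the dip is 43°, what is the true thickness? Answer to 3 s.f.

True thickness t = w · sin(dip) = 76.5 × sin 43°
t = 76.5 × 0.6820 = 52.173 m

52.2 m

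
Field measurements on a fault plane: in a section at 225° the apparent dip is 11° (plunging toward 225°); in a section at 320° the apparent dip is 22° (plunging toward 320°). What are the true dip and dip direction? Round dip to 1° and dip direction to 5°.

true dip 25°, dip direction 290°

The two traces are lines in the plane: v₁ = (sin 225°·cos 11°, cos 225°·cos 11°, −sin 11°), v₂ = (sin 320°·cos 22°, cos 320°·cos 22°, −sin 22°).
Cross product v₁ × v₂ gives the pole to the plane: n ∝ (-0.396, 0.146, 0.907).
True dip = arccos(n_z / |n|) = arccos(0.9067) = 24.9°.
Dip direction = atan2(-0.396, 0.146) = 290° (azimuth of n's horizontal projection).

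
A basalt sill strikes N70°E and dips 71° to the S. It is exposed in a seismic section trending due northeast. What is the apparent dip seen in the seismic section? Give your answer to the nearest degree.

51°

The section lies 25° from the strike.
tan α = tan 71° × sin 25° = 2.9042 × 0.4226 = 1.2274
α = arctan(1.2274) = 50.83°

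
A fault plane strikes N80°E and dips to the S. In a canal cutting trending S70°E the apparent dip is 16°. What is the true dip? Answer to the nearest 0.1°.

29.8°

The section is 30° from the strike.
tan(true dip) = tan 16° / sin 30° = 0.5735
δ = arctan(0.5735) = 29.83°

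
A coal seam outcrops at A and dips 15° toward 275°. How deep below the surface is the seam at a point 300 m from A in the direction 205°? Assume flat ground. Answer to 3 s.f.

27.5 m

The hole lies 70° from the dip direction, so the down-dip offset is 300 × cos 70° = 102.61 m.
Depth = down-dip offset × tan(dip) = 102.61 × tan 15° = 102.61 × 0.2679
Depth = 27.49 m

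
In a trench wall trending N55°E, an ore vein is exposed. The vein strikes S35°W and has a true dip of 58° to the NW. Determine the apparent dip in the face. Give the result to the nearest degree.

The strike is S35°W and the section trends N55°E; the acute angle between them is β = 20°.
tan α = tan 58° × sin 20° = 1.6003 × 0.3420 = 0.5473
α = arctan(0.5473) = 28.69°

29°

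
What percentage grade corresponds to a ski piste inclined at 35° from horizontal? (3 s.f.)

70.0%

grade % = 100 × tan 35° = 100 × 0.7002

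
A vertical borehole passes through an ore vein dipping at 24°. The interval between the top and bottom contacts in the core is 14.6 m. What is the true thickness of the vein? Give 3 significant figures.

13.3 m

True thickness t = h · cos(dip) = 14.6 × cos 24°
t = 14.6 × 0.9135 = 13.338 m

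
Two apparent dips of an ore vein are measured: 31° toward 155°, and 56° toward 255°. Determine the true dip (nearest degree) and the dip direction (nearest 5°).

true dip 60°, dip direction 225°

Represent each trace as a vector plunging at its apparent dip toward its trend (east-north-up frame): v₁ = (0.362, -0.777, -0.515), v₂ = (-0.540, -0.145, -0.829).
Cross product v₁ × v₂ gives the pole to the plane: n ∝ (-0.570, -0.579, 0.472).
Dip δ = arctan(|n_h|/n_z) = arctan(0.812/0.472) = 59.8°.
Dip direction = atan2(-0.570, -0.579) = 225° (azimuth of n's horizontal projection).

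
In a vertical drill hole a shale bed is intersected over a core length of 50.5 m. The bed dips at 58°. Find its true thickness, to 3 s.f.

26.8 m

True thickness t = h · cos(dip) = 50.5 × cos 58°
t = 50.5 × 0.5299 = 26.761 m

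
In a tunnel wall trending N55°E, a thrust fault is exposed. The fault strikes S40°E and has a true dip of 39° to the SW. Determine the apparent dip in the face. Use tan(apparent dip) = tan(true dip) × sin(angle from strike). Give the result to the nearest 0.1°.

38.9°

Angle between strike (S40°E) and section (N55°E): β = 85°.
tan α = tan 39° × sin 85° = 0.8098 × 0.9962 = 0.8067
apparent dip = arctan 0.8067 = 38.89°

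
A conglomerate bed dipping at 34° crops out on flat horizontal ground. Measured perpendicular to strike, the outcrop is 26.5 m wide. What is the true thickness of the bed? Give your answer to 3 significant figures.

True thickness t = w · sin(dip) = 26.5 × sin 34°
t = 26.5 × 0.5592 = 14.819 m

14.8 m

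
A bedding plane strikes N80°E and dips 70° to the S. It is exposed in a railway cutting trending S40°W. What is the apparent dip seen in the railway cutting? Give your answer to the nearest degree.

Angle between strike (N80°E) and section (S40°W): β = 40°.
tan(apparent dip) = tan 70° · sin 40° = 1.7660
α = arctan(1.7660) = 60.48°

60°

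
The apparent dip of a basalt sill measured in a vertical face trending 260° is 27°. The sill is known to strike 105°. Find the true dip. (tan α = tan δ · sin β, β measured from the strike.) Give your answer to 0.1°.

β = acute angle between strike 105° and section 260° = 25°.
tan δ = tan α / sin β = tan 27° / sin 25° = 0.5095 / 0.4226 = 1.2056
δ = arctan(1.2056) = 50.33°

50.3°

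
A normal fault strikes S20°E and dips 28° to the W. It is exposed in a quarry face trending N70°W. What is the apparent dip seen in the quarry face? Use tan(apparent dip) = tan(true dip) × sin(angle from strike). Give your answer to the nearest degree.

22°

The strike is S20°E and the section trends N70°W; the acute angle between them is β = 50°.
tan(apparent dip) = tan 28° · sin 50° = 0.4073
apparent dip = arctan 0.4073 = 22.16°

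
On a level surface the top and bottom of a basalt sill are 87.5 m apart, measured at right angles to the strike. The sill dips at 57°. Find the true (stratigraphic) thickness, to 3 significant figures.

73.4 m

True thickness t = w · sin(dip) = 87.5 × sin 57°
t = 87.5 × 0.8387 = 73.384 m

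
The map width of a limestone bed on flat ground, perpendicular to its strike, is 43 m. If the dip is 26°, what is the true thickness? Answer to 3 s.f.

True thickness t = w · sin(dip) = 43 × sin 26°
t = 43 × 0.4384 = 18.850 m

18.8 m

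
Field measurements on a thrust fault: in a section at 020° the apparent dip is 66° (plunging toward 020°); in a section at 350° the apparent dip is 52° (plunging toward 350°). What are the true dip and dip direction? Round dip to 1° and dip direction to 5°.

true dip 69°, dip direction 050°

Each apparent-dip line lies in the plane. As unit vectors (x east, y north, z up), v₁ plunges 66°→020° and v₂ plunges 52°→350°.
Cross product v₁ × v₂ gives the pole to the plane: n ∝ (0.253, 0.207, 0.125).
Dip δ = arctan(|n_h|/n_z) = arctan(0.327/0.125) = 69.0°.
Dip direction = atan2(0.253, 0.207) = 51° (azimuth of n's horizontal projection).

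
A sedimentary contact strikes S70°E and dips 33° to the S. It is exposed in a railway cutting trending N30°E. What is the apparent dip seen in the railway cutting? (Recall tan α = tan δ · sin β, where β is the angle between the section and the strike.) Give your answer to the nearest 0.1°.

Angle between strike (S70°E) and section (N30°E): β = 80°.
tan(apparent dip) = tan 33° · sin 80° = 0.6395
α = arctan(0.6395) = 32.60°

32.6°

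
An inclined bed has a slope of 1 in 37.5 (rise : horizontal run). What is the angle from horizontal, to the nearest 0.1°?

tan θ = 1/37.5 = 0.0267
θ = arctan(0.0267) = 1.53°

1.5°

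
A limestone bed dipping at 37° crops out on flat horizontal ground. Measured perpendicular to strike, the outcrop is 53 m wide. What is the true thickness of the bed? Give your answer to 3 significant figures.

31.9 m

True thickness t = w · sin(dip) = 53 × sin 37°
t = 53 × 0.6018 = 31.896 m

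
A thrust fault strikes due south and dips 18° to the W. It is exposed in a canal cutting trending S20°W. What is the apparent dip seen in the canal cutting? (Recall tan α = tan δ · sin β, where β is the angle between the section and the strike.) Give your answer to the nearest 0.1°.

The strike is due south and the section trends S20°W; the acute angle between them is β = 20°.
tan α = tan 18° × sin 20° = 0.3249 × 0.3420 = 0.1111
α = arctan(0.1111) = 6.34°

6.3°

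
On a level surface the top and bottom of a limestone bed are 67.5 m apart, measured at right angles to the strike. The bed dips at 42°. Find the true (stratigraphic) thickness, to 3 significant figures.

True thickness t = w · sin(dip) = 67.5 × sin 42°
t = 67.5 × 0.6691 = 45.166 m

45.2 m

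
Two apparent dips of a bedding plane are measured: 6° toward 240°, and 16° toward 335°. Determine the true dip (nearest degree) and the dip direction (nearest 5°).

The two traces are lines in the plane: v₁ = (sin 240°·cos 6°, cos 240°·cos 6°, −sin 6°), v₂ = (sin 335°·cos 16°, cos 335°·cos 16°, −sin 16°).
Cross product v₁ × v₂ gives the pole to the plane: n ∝ (-0.228, 0.195, 0.952).
tan δ = √(n_x²+n_y²)/n_z = 0.300/0.952, so δ = 17.5°.
The horizontal component of n points toward azimuth atan2(n_x, n_y) = 311°, the dip direction.

true dip 17°, dip direction 310°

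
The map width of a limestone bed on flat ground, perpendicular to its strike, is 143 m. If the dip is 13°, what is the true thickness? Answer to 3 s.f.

32.2 m

True thickness t = w · sin(dip) = 143 × sin 13°
t = 143 × 0.2250 = 32.168 m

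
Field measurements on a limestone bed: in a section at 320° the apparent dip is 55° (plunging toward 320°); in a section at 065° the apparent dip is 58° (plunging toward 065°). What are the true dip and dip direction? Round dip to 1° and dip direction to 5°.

Represent each trace as a vector plunging at its apparent dip toward its trend (east-north-up frame): v₁ = (-0.369, 0.439, -0.819), v₂ = (0.480, 0.224, -0.848).
n = v₁ × v₂ = (0.189, 0.706, 0.294) (taken with n_z > 0).
True dip = arccos(n_z / |n|) = arccos(0.3727) = 68.1°.
The horizontal component of n points toward azimuth atan2(n_x, n_y) = 15°, the dip direction.

true dip 68°, dip direction 015°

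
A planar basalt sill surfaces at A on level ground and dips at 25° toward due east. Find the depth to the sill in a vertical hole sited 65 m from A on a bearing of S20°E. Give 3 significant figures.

The hole lies 70° from the dip direction, so the down-dip offset is 65 × cos 70° = 22.23 m.
Depth = down-dip offset × tan(dip) = 22.23 × tan 25° = 22.23 × 0.4663
Depth = 10.37 m

10.4 m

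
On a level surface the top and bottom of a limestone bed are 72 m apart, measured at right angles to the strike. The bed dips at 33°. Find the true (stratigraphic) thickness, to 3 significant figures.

39.2 m

True thickness t = w · sin(dip) = 72 × sin 33°
t = 72 × 0.5446 = 39.214 m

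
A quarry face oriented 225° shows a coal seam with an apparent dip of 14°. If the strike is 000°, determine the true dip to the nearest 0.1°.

The section is 45° from the strike.
tan(true dip) = tan 14° / sin 45° = 0.3526
δ = arctan(0.3526) = 19.42°

19.4°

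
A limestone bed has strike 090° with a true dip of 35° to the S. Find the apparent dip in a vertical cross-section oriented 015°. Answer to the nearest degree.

34°

Angle between strike (090°) and section (015°): β = 75°.
tan(apparent dip) = tan 35° · sin 75° = 0.6763
α = arctan(0.6763) = 34.07°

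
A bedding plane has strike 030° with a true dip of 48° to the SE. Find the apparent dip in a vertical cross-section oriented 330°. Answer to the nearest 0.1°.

Angle between strike (030°) and section (330°): β = 60°.
tan(apparent dip) = tan 48° · sin 60° = 0.9618
apparent dip = arctan 0.9618 = 43.89°

43.9°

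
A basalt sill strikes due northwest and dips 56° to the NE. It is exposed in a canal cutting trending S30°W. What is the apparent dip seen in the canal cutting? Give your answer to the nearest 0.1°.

55.1°

Angle between strike (due northwest) and section (S30°W): β = 75°.
tan α = tan 56° × sin 75° = 1.4826 × 0.9659 = 1.4320
apparent dip = arctan 1.4320 = 55.07°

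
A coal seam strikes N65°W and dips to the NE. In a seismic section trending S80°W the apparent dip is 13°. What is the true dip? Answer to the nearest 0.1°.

The section is 35° from the strike.
tan δ = tan α / sin β = tan 13° / sin 35° = 0.2309 / 0.5736 = 0.4025
true dip = arctan 0.4025 = 21.93°

21.9°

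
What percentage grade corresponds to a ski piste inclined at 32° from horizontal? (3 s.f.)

62.5%

grade % = 100 × tan 32° = 100 × 0.6249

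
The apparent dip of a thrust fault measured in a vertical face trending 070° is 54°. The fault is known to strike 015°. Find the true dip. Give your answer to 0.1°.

The section is 55° from the strike.
tan δ = tan α / sin β = tan 54° / sin 55° = 1.3764 / 0.8192 = 1.6803
δ = arctan(1.6803) = 59.24°

59.2°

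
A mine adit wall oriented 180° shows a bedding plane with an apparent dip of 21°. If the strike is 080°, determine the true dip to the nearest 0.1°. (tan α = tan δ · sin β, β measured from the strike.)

21.3°

The section is 80° from the strike.
tan(true dip) = tan 21° / sin 80° = 0.3898
δ = arctan(0.3898) = 21.30°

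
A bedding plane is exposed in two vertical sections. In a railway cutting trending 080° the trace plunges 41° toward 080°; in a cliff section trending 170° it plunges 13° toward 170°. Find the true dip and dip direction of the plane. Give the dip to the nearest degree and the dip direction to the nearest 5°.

Each apparent-dip line lies in the plane. As unit vectors (x east, y north, z up), v₁ plunges 41°→080° and v₂ plunges 13°→170°.
Cross product v₁ × v₂ gives the pole to the plane: n ∝ (0.659, -0.056, 0.735).
Dip δ = arctan(|n_h|/n_z) = arctan(0.661/0.735) = 42.0°.
Dip direction = azimuth of (n_x, n_y) = atan2(0.659, -0.056) = 95°.

true dip 42°, dip direction 095°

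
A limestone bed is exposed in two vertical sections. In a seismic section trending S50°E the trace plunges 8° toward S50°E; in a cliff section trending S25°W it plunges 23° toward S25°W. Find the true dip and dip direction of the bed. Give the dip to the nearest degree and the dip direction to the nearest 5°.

The two traces are lines in the plane: v₁ = (sin 130°·cos 8°, cos 130°·cos 8°, −sin 8°), v₂ = (sin 205°·cos 23°, cos 205°·cos 23°, −sin 23°).
n = v₁ × v₂ = (-0.133, -0.351, 0.880) (taken with n_z > 0).
True dip = arccos(n_z / |n|) = arccos(0.9201) = 23.1°.
Dip direction = atan2(-0.133, -0.351) = 201° (azimuth of n's horizontal projection).

true dip 23°, dip direction 200°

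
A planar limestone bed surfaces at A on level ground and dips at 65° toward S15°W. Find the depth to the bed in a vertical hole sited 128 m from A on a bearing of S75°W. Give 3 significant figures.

The hole lies 60° from the dip direction, so the down-dip offset is 128 × cos 60° = 64.00 m.
Depth = down-dip offset × tan(dip) = 64.00 × tan 65° = 64.00 × 2.1445
Depth = 137.25 m

137 m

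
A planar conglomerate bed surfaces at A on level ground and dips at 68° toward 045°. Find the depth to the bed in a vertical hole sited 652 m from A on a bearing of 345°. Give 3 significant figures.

807 m

The hole lies 60° from the dip direction, so the down-dip offset is 652 × cos 60° = 326.00 m.
Depth = down-dip offset × tan(dip) = 326.00 × tan 68° = 326.00 × 2.4751
Depth = 806.88 m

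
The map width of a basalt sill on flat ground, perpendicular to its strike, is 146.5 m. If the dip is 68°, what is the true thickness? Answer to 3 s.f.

136 m

True thickness t = w · sin(dip) = 146.5 × sin 68°
t = 146.5 × 0.9272 = 135.832 m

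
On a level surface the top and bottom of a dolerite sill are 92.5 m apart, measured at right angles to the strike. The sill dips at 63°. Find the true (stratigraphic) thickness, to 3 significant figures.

82.4 m

True thickness t = w · sin(dip) = 92.5 × sin 63°
t = 92.5 × 0.8910 = 82.418 m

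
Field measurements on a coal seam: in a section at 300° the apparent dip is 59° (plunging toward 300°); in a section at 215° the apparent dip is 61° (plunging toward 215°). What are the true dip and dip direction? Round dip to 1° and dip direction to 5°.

true dip 67°, dip direction 255°

Represent each trace as a vector plunging at its apparent dip toward its trend (east-north-up frame): v₁ = (-0.446, 0.258, -0.857), v₂ = (-0.278, -0.397, -0.875).
Cross product v₁ × v₂ gives the pole to the plane: n ∝ (-0.566, -0.152, 0.249).
tan δ = √(n_x²+n_y²)/n_z = 0.586/0.249, so δ = 67.0°.
The horizontal component of n points toward azimuth atan2(n_x, n_y) = 255°, the dip direction.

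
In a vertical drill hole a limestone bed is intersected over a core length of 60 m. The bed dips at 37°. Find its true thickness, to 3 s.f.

47.9 m

True thickness t = h · cos(dip) = 60 × cos 37°
t = 60 × 0.7986 = 47.918 m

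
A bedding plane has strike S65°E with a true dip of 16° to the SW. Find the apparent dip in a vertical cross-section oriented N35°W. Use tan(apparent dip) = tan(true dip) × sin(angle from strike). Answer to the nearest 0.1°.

The strike is S65°E and the section trends N35°W; the acute angle between them is β = 30°.
tan α = tan 16° × sin 30° = 0.2867 × 0.5000 = 0.1434
α = arctan(0.1434) = 8.16°

8.2°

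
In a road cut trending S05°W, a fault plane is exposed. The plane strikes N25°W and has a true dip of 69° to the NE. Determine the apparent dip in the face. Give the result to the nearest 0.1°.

The section lies 30° from the strike.
tan α = tan 69° × sin 30° = 2.6051 × 0.5000 = 1.3025
α = arctan(1.3025) = 52.49°

52.5°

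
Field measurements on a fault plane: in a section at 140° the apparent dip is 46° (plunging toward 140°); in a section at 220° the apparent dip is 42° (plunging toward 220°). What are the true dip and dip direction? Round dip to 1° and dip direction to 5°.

true dip 52°, dip direction 175°

The two traces are lines in the plane: v₁ = (sin 140°·cos 46°, cos 140°·cos 46°, −sin 46°), v₂ = (sin 220°·cos 42°, cos 220°·cos 42°, −sin 42°).
n = v₁ × v₂ = (0.053, -0.642, 0.508) (taken with n_z > 0).
tan δ = √(n_x²+n_y²)/n_z = 0.645/0.508, so δ = 51.7°.
The horizontal component of n points toward azimuth atan2(n_x, n_y) = 175°, the dip direction.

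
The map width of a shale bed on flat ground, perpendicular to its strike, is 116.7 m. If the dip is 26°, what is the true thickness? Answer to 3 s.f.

True thickness t = w · sin(dip) = 116.7 × sin 26°
t = 116.7 × 0.4384 = 51.158 m

51.2 m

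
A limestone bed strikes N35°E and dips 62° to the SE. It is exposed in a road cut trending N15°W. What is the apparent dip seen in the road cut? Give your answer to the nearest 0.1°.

Angle between strike (N35°E) and section (N15°W): β = 50°.
tan(apparent dip) = tan 62° · sin 50° = 1.4407
α = arctan(1.4407) = 55.24°

55.2°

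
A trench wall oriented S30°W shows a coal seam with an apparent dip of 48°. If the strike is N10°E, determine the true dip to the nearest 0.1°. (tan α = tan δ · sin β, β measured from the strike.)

β = acute angle between strike N10°E and section S30°W = 20°.
tan(true dip) = tan 48° / sin 20° = 3.2472
δ = arctan(3.2472) = 72.88°

72.9°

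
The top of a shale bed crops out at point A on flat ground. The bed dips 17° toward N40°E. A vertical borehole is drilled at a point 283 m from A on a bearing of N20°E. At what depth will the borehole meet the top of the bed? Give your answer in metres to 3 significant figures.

81.3 m

The hole lies 20° from the dip direction, so the down-dip offset is 283 × cos 20° = 265.93 m.
Depth = down-dip offset × tan(dip) = 265.93 × tan 17° = 265.93 × 0.3057
Depth = 81.30 m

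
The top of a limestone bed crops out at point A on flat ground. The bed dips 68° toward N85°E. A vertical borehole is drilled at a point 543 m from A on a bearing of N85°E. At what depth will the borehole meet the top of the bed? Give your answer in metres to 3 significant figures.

1340 m

The hole is directly down-dip from the outcrop, so the down-dip offset is 543 m.
Depth = down-dip offset × tan(dip) = 543.00 × tan 68° = 543.00 × 2.4751
Depth = 1343.97 m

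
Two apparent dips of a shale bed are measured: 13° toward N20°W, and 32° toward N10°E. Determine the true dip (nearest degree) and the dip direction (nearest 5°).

true dip 41°, dip direction 055°

Represent each trace as a vector plunging at its apparent dip toward its trend (east-north-up frame): v₁ = (-0.333, 0.916, -0.225), v₂ = (0.147, 0.835, -0.530).
The plane normal is n = v₁ × v₂ ∝ (0.297, 0.210, 0.413).
True dip = arccos(n_z / |n|) = arccos(0.7505) = 41.4°.
The horizontal component of n points toward azimuth atan2(n_x, n_y) = 55°, the dip direction.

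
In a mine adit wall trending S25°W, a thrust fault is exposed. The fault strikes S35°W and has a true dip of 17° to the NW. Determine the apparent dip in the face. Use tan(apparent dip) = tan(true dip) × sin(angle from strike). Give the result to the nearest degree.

3°

The strike is S35°W and the section trends S25°W; the acute angle between them is β = 10°.
tan α = tan 17° × sin 10° = 0.3057 × 0.1736 = 0.0531
apparent dip = arctan 0.0531 = 3.04°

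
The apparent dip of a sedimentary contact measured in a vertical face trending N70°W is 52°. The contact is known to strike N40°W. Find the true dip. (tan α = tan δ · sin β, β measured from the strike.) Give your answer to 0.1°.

68.7°

β = acute angle between strike N40°W and section N70°W = 30°.
tan δ = tan α / sin β = tan 52° / sin 30° = 1.2799 / 0.5000 = 2.5599
δ = arctan(2.5599) = 68.66°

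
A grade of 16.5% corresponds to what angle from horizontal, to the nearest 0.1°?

9.4°

tan θ = 16.5/100 = 0.1650
θ = arctan(0.1650) = 9.37°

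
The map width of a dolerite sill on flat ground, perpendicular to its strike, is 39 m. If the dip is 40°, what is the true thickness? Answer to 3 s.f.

25.1 m

True thickness t = w · sin(dip) = 39 × sin 40°
t = 39 × 0.6428 = 25.069 m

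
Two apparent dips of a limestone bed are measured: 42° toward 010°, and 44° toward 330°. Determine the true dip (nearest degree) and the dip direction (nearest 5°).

Each apparent-dip line lies in the plane. As unit vectors (x east, y north, z up), v₁ plunges 42°→010° and v₂ plunges 44°→330°.
n = v₁ × v₂ = (-0.092, 0.330, 0.344) (taken with n_z > 0).
Dip δ = arctan(|n_h|/n_z) = arctan(0.343/0.344) = 44.9°.
Dip direction = atan2(-0.092, 0.330) = 345° (azimuth of n's horizontal projection).

true dip 45°, dip direction 345°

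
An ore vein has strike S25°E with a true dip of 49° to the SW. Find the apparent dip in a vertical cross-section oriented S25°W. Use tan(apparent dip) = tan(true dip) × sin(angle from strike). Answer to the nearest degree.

The strike is S25°E and the section trends S25°W; the acute angle between them is β = 50°.
tan(apparent dip) = tan 49° · sin 50° = 0.8812
apparent dip = arctan 0.8812 = 41.39°

41°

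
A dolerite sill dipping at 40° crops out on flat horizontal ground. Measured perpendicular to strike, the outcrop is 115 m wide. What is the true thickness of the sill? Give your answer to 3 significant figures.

True thickness t = w · sin(dip) = 115 × sin 40°
t = 115 × 0.6428 = 73.921 m

73.9 m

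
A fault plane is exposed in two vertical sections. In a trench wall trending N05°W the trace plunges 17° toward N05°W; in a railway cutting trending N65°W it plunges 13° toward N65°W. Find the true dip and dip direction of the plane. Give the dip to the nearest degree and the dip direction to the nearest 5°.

Each apparent-dip line lies in the plane. As unit vectors (x east, y north, z up), v₁ plunges 17°→N05°W and v₂ plunges 13°→N65°W.
n = v₁ × v₂ = (-0.094, 0.239, 0.807) (taken with n_z > 0).
Dip δ = arctan(|n_h|/n_z) = arctan(0.257/0.807) = 17.7°.
The horizontal component of n points toward azimuth atan2(n_x, n_y) = 339°, the dip direction.

true dip 18°, dip direction 340°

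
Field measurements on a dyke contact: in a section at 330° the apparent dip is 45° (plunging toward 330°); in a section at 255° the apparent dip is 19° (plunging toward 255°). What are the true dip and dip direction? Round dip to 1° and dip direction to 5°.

The two traces are lines in the plane: v₁ = (sin 330°·cos 45°, cos 330°·cos 45°, −sin 45°), v₂ = (sin 255°·cos 19°, cos 255°·cos 19°, −sin 19°).
Cross product v₁ × v₂ gives the pole to the plane: n ∝ (-0.372, 0.531, 0.646).
tan δ = √(n_x²+n_y²)/n_z = 0.648/0.646, so δ = 45.1°.
The horizontal component of n points toward azimuth atan2(n_x, n_y) = 325°, the dip direction.

true dip 45°, dip direction 325°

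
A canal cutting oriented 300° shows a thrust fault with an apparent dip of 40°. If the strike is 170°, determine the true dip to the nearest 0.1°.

47.6°

β = acute angle between strike 170° and section 300° = 50°.
tan(true dip) = tan 40° / sin 50° = 1.0954
true dip = arctan 1.0954 = 47.61°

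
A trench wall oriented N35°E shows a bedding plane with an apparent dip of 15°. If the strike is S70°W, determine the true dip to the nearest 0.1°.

25.0°

The section is 35° from the strike.
tan δ = tan α / sin β = tan 15° / sin 35° = 0.2679 / 0.5736 = 0.4672
true dip = arctan 0.4672 = 25.04°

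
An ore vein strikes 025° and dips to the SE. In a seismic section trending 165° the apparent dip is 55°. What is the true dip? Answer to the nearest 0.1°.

65.8°

β = acute angle between strike 025° and section 165° = 40°.
tan δ = tan α / sin β = tan 55° / sin 40° = 1.4281 / 0.6428 = 2.2218
δ = arctan(2.2218) = 65.77°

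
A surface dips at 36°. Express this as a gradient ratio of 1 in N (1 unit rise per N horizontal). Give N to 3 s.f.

1 in 1.38

1 : N means tan θ = 1/N, so N = 1/tan 36° = 1/0.7265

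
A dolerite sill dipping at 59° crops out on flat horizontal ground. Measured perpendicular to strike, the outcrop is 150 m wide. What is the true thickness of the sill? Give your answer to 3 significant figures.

True thickness t = w · sin(dip) = 150 × sin 59°
t = 150 × 0.8572 = 128.575 m

129 m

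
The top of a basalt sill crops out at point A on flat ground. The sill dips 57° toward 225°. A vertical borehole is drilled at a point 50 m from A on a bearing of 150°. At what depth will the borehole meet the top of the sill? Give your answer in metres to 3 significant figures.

The hole lies 75° from the dip direction, so the down-dip offset is 50 × cos 75° = 12.94 m.
Depth = down-dip offset × tan(dip) = 12.94 × tan 57° = 12.94 × 1.5399
Depth = 19.93 m

19.9 m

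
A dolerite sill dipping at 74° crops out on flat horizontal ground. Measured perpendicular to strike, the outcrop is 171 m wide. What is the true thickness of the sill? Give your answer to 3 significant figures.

True thickness t = w · sin(dip) = 171 × sin 74°
t = 171 × 0.9613 = 164.376 m

164 m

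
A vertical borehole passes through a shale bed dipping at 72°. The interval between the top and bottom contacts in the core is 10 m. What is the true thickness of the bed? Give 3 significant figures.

3.09 m

True thickness t = h · cos(dip) = 10 × cos 72°
t = 10 × 0.3090 = 3.090 m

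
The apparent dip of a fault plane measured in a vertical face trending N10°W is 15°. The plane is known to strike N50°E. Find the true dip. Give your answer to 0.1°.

17.2°

β = acute angle between strike N50°E and section N10°W = 60°.
tan(true dip) = tan 15° / sin 60° = 0.3094
true dip = arctan 0.3094 = 17.19°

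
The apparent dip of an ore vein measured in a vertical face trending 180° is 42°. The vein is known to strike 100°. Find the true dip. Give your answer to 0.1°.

β = acute angle between strike 100° and section 180° = 80°.
tan δ = tan α / sin β = tan 42° / sin 80° = 0.9004 / 0.9848 = 0.9143
true dip = arctan 0.9143 = 42.44°

42.4°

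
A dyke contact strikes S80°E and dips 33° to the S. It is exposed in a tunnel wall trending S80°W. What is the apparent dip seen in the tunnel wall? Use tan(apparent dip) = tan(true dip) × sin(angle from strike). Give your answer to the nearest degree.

13°

The section lies 20° from the strike.
tan(apparent dip) = tan 33° · sin 20° = 0.2221
α = arctan(0.2221) = 12.52°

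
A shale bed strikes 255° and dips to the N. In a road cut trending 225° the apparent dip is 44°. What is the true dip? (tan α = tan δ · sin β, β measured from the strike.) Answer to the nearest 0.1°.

The section is 30° from the strike.
tan(true dip) = tan 44° / sin 30° = 1.9314
δ = arctan(1.9314) = 62.63°

62.6°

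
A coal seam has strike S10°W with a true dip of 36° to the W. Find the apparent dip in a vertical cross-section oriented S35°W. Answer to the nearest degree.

17°

The section lies 25° from the strike.
tan(apparent dip) = tan 36° · sin 25° = 0.3071
apparent dip = arctan 0.3071 = 17.07°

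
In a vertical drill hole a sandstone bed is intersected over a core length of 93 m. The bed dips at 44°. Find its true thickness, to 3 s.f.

True thickness t = h · cos(dip) = 93 × cos 44°
t = 93 × 0.7193 = 66.899 m

66.9 m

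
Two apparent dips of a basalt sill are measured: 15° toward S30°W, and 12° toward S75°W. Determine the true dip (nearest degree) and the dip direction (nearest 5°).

true dip 15°, dip direction 215°

Represent each trace as a vector plunging at its apparent dip toward its trend (east-north-up frame): v₁ = (-0.483, -0.837, -0.259), v₂ = (-0.945, -0.253, -0.208).
n = v₁ × v₂ = (-0.108, -0.144, 0.668) (taken with n_z > 0).
Dip δ = arctan(|n_h|/n_z) = arctan(0.180/0.668) = 15.1°.
Dip direction = atan2(-0.108, -0.144) = 217° (azimuth of n's horizontal projection).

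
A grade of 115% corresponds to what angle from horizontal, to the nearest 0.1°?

tan θ = 115/100 = 1.1500
θ = arctan(1.1500) = 48.99°

49.0°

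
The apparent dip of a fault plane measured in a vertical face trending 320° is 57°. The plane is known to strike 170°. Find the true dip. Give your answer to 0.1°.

β = acute angle between strike 170° and section 320° = 30°.
tan δ = tan α / sin β = tan 57° / sin 30° = 1.5399 / 0.5000 = 3.0797
δ = arctan(3.0797) = 72.01°

72.0°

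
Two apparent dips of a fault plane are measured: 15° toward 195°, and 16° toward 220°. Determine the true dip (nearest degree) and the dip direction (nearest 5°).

Represent each trace as a vector plunging at its apparent dip toward its trend (east-north-up frame): v₁ = (-0.250, -0.933, -0.259), v₂ = (-0.618, -0.736, -0.276).
The plane normal is n = v₁ × v₂ ∝ (-0.067, -0.091, 0.392).
True dip = arccos(n_z / |n|) = arccos(0.9611) = 16.0°.
Dip direction = atan2(-0.067, -0.091) = 216° (azimuth of n's horizontal projection).

true dip 16°, dip direction 215°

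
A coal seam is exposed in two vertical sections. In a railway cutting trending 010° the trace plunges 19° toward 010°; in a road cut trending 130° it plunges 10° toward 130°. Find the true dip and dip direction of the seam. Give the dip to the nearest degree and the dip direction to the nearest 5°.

true dip 28°, dip direction 060°

The two traces are lines in the plane: v₁ = (sin 10°·cos 19°, cos 10°·cos 19°, −sin 19°), v₂ = (sin 130°·cos 10°, cos 130°·cos 10°, −sin 10°).
The plane normal is n = v₁ × v₂ ∝ (0.368, 0.217, 0.806).
True dip = arccos(n_z / |n|) = arccos(0.8837) = 27.9°.
The horizontal component of n points toward azimuth atan2(n_x, n_y) = 59°, the dip direction.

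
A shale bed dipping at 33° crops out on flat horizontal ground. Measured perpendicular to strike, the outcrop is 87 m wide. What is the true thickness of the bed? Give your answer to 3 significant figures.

True thickness t = w · sin(dip) = 87 × sin 33°
t = 87 × 0.5446 = 47.384 m

47.4 m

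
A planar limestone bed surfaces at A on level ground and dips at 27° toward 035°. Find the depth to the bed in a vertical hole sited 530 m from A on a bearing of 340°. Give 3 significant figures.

155 m

The hole lies 55° from the dip direction, so the down-dip offset is 530 × cos 55° = 304.00 m.
Depth = down-dip offset × tan(dip) = 304.00 × tan 27° = 304.00 × 0.5095
Depth = 154.89 m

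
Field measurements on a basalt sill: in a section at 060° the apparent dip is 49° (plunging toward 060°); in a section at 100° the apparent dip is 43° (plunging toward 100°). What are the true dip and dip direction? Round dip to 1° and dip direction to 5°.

true dip 49°, dip direction 065°

Each apparent-dip line lies in the plane. As unit vectors (x east, y north, z up), v₁ plunges 49°→060° and v₂ plunges 43°→100°.
Cross product v₁ × v₂ gives the pole to the plane: n ∝ (0.320, 0.156, 0.308).
tan δ = √(n_x²+n_y²)/n_z = 0.356/0.308, so δ = 49.1°.
Dip direction = atan2(0.320, 0.156) = 64° (azimuth of n's horizontal projection).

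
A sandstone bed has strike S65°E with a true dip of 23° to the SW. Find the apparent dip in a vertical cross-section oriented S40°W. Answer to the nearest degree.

Angle between strike (S65°E) and section (S40°W): β = 75°.
tan(apparent dip) = tan 23° · sin 75° = 0.4100
α = arctan(0.4100) = 22.29°

22°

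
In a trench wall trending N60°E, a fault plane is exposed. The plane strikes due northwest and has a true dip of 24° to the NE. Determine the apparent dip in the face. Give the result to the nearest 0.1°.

23.3°

Angle between strike (due northwest) and section (N60°E): β = 75°.
tan(apparent dip) = tan 24° · sin 75° = 0.4301
α = arctan(0.4301) = 23.27°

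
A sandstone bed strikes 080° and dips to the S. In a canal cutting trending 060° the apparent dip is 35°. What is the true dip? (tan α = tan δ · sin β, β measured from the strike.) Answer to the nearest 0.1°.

64.0°

β = acute angle between strike 080° and section 060° = 20°.
tan δ = tan α / sin β = tan 35° / sin 20° = 0.7002 / 0.3420 = 2.0473
true dip = arctan 2.0473 = 63.97°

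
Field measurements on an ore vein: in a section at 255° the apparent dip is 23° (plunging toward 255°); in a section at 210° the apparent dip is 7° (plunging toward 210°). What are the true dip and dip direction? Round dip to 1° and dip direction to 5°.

true dip 26°, dip direction 285°

Represent each trace as a vector plunging at its apparent dip toward its trend (east-north-up frame): v₁ = (-0.889, -0.238, -0.391), v₂ = (-0.496, -0.860, -0.122).
n = v₁ × v₂ = (-0.307, 0.086, 0.646) (taken with n_z > 0).
Dip δ = arctan(|n_h|/n_z) = arctan(0.319/0.646) = 26.2°.
Dip direction = atan2(-0.307, 0.086) = 286° (azimuth of n's horizontal projection).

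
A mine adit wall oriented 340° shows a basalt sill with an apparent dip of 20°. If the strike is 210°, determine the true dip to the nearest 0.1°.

β = acute angle between strike 210° and section 340° = 50°.
tan(true dip) = tan 20° / sin 50° = 0.4751
true dip = arctan 0.4751 = 25.41°

25.4°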